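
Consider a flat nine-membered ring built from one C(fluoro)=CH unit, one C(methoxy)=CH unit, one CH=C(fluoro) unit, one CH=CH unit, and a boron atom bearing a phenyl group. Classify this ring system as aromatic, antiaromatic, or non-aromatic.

Check conjugation: each doubly-bonded ring atom is sp² with one p-orbital electron; the boron has an empty p orbital — every position has a p orbital, so the cyclic π system is continuous.
π-electron count: 4 × 2 = 8 from the double-bond units + 0 from the B(phenyl) atom = 8.
8 is a 4n count (n = 2), so the planar conjugated ring is antiaromatic.

Antiaromatic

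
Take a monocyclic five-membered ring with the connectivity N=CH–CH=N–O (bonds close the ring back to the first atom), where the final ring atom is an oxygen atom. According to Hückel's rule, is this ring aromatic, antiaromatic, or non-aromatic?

Check conjugation: the double-bond atoms are sp², each contributing one p electron; each sp² =N– keeps its lone pair in-plane and puts one electron into the π system; the oxygen donates one lone pair from its p orbital — every position has a p orbital, so the cyclic π system is continuous.
Adding the contributions, 2 × 2 = 4 from the double-bond units + 2 from the O atom = 6.
That gives a 4n+2 count (6, n = 1).

Aromatic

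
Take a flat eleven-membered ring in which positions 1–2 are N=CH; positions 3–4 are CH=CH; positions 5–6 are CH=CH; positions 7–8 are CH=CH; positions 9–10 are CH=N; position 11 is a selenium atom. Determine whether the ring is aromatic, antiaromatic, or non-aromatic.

All ring atoms are sp² and supply a p orbital to the ring (the double-bond atoms are sp², each contributing one p electron; each =N– nitrogen is pyridine-type (lone pair in the sp² plane, one electron in the p orbital); the selenium donates one lone pair from its p orbital); the conjugation is uninterrupted.
Tallying contributions gives 5 × 2 = 10 from the double-bond units + 2 from the Se atom = 12.
12 is a 4n count (n = 3), so the planar conjugated ring is antiaromatic.

Antiaromatic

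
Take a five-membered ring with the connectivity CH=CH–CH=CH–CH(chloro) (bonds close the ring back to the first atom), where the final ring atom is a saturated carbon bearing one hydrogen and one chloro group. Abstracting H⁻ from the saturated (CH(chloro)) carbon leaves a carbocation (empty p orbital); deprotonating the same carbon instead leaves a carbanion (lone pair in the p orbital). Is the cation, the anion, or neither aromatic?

In either ion the ring is fully conjugated: every atom, including the new sp² carbon, supplies a p orbital.
Cation: 2 × 2 + 0 = 4 π electrons → 4(1), antiaromatic.
Anion: 2 × 2 + 2 = 6 π electrons → 4(1)+2, aromatic.

The anion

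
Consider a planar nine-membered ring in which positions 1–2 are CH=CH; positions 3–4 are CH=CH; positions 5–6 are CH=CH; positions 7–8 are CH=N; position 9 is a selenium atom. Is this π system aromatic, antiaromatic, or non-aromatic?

Aromatic

Every ring atom contributes a p orbital perpendicular to the ring (every atom in a ring double bond is sp² and brings one electron to the p orbital; each =N– nitrogen is pyridine-type (lone pair in the sp² plane, one electron in the p orbital); the selenium donates one lone pair from its p orbital), so the π system is cyclic and fully conjugated.
Tallying contributions gives 4 × 2 = 8 from the double-bond units + 2 from the Se atom = 10.
That gives a 4n+2 count (10, n = 2).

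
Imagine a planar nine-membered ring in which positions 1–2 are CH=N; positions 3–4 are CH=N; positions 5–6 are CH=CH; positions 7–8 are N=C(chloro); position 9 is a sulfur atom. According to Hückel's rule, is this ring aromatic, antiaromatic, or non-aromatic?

Aromatic

Check conjugation: the double-bond atoms are sp², each contributing one p electron; the doubly-bonded nitrogens are pyridine-type — their lone pairs lie in the ring plane, leaving one electron in the p orbital; the sulfur donates one lone pair from its p orbital — every position has a p orbital, so the cyclic π system is continuous.
Tallying contributions gives 4 × 2 = 8 from the double-bond units + 2 from the S atom = 10.
That gives a 4n+2 count (10, n = 2).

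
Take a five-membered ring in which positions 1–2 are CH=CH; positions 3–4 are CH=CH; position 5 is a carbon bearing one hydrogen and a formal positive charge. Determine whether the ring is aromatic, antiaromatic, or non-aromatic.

Antiaromatic

Check conjugation: each doubly-bonded ring atom is sp² with one p-orbital electron; the carbocation has an empty p orbital — every position has a p orbital, so the cyclic π system is continuous.
Counting π electrons: 2 × 2 = 4 from the double-bond units + 0 from the CH(+) atom = 4.
4 is a 4n count (n = 1), so the planar conjugated ring is antiaromatic.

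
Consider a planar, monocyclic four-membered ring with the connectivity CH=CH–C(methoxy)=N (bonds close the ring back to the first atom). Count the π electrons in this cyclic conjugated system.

4

Check conjugation: the double-bond atoms are sp², each contributing one p electron; each =N– nitrogen is pyridine-type (lone pair in the sp² plane, one electron in the p orbital) — every position has a p orbital, so the cyclic π system is continuous.
π-electron count: 2 × 2 = 4 from the 2 double-bond units.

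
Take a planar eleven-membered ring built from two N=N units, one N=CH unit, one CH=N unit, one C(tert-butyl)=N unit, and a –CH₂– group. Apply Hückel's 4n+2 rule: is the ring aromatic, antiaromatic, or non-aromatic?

Non-aromatic

Because the tetrahedral CH₂ carbon is sp³ and has no p orbital in the ring π system at the CH2 position, the π system cannot extend all the way around the ring.
Broken conjugation rules out both aromaticity and antiaromaticity.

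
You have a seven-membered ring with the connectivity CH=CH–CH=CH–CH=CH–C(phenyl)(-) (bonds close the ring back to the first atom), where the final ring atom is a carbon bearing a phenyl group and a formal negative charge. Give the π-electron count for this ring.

8

Check conjugation: each doubly-bonded ring atom is sp² with one p-orbital electron; the carbanion's lone pair occupies the p orbital — every position has a p orbital, so the cyclic π system is continuous.
Counting π electrons: 3 × 2 = 6 from the double-bond units + 2 from the C(phenyl)(-) atom = 8.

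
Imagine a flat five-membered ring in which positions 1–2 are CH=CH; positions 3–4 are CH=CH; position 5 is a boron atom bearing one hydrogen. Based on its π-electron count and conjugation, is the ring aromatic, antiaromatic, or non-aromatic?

Check conjugation: each doubly-bonded ring atom is sp² with one p-orbital electron; the boron has an empty p orbital — every position has a p orbital, so the cyclic π system is continuous.
Counting π electrons: 2 × 2 = 4 from the double-bond units + 0 from the BH atom = 4.
4 is a 4n count (n = 1), so the planar conjugated ring is antiaromatic.
This is borole.

Antiaromatic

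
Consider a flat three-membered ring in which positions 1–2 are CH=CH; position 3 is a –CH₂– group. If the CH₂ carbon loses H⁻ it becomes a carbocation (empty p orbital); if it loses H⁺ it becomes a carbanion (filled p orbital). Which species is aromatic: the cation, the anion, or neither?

The cation

In either ion the ring is fully conjugated: every atom, including the new sp² carbon, supplies a p orbital.
Cation: 1 × 2 + 0 = 2 π electrons → 4(0)+2, aromatic.
Anion: 1 × 2 + 2 = 4 π electrons → 4(1), antiaromatic.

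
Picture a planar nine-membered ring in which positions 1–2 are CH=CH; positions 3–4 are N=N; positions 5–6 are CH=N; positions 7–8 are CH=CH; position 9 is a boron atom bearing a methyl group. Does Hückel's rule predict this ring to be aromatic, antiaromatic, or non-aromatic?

Antiaromatic

The p orbitals form a continuous loop: every atom in a ring double bond is sp² and brings one electron to the p orbital; each sp² =N– keeps its lone pair in-plane and puts one electron into the π system; the boron has an empty p orbital. The ring is fully conjugated.
Adding the contributions, 4 × 2 = 8 from the double-bond units + 0 from the B(methyl) atom = 8.
With 8 = 4·2 π electrons, Hückel's rule classifies the planar ring as antiaromatic.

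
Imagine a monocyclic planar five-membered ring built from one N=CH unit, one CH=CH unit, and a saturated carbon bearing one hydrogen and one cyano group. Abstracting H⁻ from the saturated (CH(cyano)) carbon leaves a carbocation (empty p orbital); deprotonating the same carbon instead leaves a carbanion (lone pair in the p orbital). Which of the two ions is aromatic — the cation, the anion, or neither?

The anion

Once that carbon is sp², every ring atom has a p orbital and both ions are fully conjugated.
Cation: 2 × 2 + 0 = 4 π electrons → 4(1), antiaromatic.
Anion: 2 × 2 + 2 = 6 π electrons → 4(1)+2, aromatic.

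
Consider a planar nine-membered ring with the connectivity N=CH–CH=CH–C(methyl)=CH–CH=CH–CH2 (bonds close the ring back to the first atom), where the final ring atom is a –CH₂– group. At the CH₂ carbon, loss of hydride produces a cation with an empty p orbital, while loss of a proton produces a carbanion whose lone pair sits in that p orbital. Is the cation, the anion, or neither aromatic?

The anion

Once that carbon is sp², every ring atom has a p orbital and both ions are fully conjugated.
Cation: 4 × 2 + 0 = 8 π electrons → 4(2), antiaromatic.
Anion: 4 × 2 + 2 = 10 π electrons → 4(2)+2, aromatic.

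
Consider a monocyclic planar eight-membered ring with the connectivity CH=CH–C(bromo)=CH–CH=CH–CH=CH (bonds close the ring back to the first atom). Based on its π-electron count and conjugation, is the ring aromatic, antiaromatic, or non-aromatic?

Check conjugation: each doubly-bonded ring atom is sp² with one p-orbital electron — every position has a p orbital, so the cyclic π system is continuous.
Tallying contributions gives 4 × 2 = 8 from the 4 double-bond units.
8 = 4(2); a planar, fully conjugated 4n system is antiaromatic.

Antiaromatic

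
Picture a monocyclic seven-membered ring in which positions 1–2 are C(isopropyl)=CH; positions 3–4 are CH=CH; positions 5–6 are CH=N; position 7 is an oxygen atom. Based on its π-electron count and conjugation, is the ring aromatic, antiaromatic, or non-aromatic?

All ring atoms are sp² and supply a p orbital to the ring (the double-bond atoms are sp², each contributing one p electron; the doubly-bonded nitrogens are pyridine-type — their lone pairs lie in the ring plane, leaving one electron in the p orbital; the oxygen donates one lone pair from its p orbital); the conjugation is uninterrupted.
Adding the contributions, 3 × 2 = 6 from the double-bond units + 2 from the O atom = 8.
8 = 4(2); a planar, fully conjugated 4n system is antiaromatic.

Antiaromatic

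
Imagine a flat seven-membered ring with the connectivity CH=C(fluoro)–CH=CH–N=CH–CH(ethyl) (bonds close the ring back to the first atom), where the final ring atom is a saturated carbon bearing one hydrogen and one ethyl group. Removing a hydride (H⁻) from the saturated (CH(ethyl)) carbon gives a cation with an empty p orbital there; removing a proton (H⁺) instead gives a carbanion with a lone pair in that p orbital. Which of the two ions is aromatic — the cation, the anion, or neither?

In either ion the ring is fully conjugated: every atom, including the new sp² carbon, supplies a p orbital.
Cation: 3 × 2 + 0 = 6 π electrons → 4(1)+2, aromatic.
Anion: 3 × 2 + 2 = 8 π electrons → 4(2), antiaromatic.

The cation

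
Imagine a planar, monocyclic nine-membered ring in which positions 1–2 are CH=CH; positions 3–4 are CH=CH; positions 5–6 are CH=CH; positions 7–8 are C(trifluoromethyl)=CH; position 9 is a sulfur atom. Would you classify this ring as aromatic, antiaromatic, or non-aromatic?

Aromatic

All ring atoms are sp² and supply a p orbital to the ring (the double-bond atoms are sp², each contributing one p electron; the sulfur donates one lone pair from its p orbital); the conjugation is uninterrupted.
Adding the contributions, 4 × 2 = 8 from the double-bond units + 2 from the S atom = 10.
With 10 π electrons (n = 2), the Hückel 4n+2 condition holds.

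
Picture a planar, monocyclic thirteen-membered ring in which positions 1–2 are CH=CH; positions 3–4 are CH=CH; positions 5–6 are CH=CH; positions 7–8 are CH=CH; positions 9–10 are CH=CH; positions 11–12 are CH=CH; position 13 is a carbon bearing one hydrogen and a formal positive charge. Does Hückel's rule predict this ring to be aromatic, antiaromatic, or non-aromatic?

Every ring atom contributes a p orbital perpendicular to the ring (every atom in a ring double bond is sp² and brings one electron to the p orbital; the carbocation has an empty p orbital), so the π system is cyclic and fully conjugated.
Tallying contributions gives 6 × 2 = 12 from the double-bond units + 0 from the CH(+) atom = 12.
A 4n π count (12, n = 3) in a planar conjugated ring means antiaromatic.

Antiaromatic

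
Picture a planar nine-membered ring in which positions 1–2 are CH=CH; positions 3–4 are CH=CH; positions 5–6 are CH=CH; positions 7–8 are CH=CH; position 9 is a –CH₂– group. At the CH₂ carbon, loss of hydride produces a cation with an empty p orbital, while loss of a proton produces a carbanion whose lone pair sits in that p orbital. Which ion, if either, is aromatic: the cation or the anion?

Both ions have a continuous loop of p orbitals — each ring atom is sp².
Cation: 4 × 2 + 0 = 8 π electrons → 4(2), antiaromatic.
Anion: 4 × 2 + 2 = 10 π electrons → 4(2)+2, aromatic.

The anion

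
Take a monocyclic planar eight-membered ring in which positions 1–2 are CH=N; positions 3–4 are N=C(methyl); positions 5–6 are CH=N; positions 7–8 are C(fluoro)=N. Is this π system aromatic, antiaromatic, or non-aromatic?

Check conjugation: the double-bond atoms are sp², each contributing one p electron; the doubly-bonded nitrogens are pyridine-type — their lone pairs lie in the ring plane, leaving one electron in the p orbital — every position has a p orbital, so the cyclic π system is continuous.
Tallying contributions gives 4 × 2 = 8 from the 4 double-bond units.
8 is a 4n count (n = 2), so the planar conjugated ring is antiaromatic.

Antiaromatic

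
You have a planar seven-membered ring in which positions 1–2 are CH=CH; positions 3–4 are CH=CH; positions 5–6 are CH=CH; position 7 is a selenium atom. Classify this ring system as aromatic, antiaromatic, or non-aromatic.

The p orbitals form a continuous loop: the double-bond atoms are sp², each contributing one p electron; the selenium donates one lone pair from its p orbital. The ring is fully conjugated.
Counting π electrons: 3 × 2 = 6 from the double-bond units + 2 from the Se atom = 8.
8 is a 4n count (n = 2), so the planar conjugated ring is antiaromatic.

Antiaromatic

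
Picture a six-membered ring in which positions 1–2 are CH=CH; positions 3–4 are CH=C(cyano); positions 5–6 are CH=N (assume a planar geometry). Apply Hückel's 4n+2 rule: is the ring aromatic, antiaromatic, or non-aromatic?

Every ring atom contributes a p orbital perpendicular to the ring (the double-bond atoms are sp², each contributing one p electron; each sp² =N– keeps its lone pair in-plane and puts one electron into the π system), so the π system is cyclic and fully conjugated.
Adding the contributions, 3 × 2 = 6 from the 3 double-bond units.
That gives a 4n+2 count (6, n = 1).

Aromatic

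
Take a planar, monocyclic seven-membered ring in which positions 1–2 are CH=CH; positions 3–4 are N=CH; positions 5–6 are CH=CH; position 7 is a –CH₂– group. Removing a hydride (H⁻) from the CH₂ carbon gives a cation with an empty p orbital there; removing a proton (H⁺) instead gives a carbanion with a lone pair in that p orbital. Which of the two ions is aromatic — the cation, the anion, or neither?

The cation

In either ion the ring is fully conjugated: every atom, including the new sp² carbon, supplies a p orbital.
Cation: 3 × 2 + 0 = 6 π electrons → 4(1)+2, aromatic.
Anion: 3 × 2 + 2 = 8 π electrons → 4(2), antiaromatic.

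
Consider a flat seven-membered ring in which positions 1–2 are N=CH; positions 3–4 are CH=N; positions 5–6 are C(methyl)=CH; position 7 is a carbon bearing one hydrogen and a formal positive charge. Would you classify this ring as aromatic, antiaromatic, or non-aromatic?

Check conjugation: each doubly-bonded ring atom is sp² with one p-orbital electron; each sp² =N– keeps its lone pair in-plane and puts one electron into the π system; the carbocation has an empty p orbital — every position has a p orbital, so the cyclic π system is continuous.
Adding the contributions, 3 × 2 = 6 from the double-bond units + 0 from the CH(+) atom = 6.
That gives a 4n+2 count (6, n = 1).

Aromatic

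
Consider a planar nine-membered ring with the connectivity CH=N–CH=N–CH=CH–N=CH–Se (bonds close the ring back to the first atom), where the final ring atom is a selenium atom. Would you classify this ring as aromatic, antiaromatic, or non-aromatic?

Aromatic

Check conjugation: the double-bond atoms are sp², each contributing one p electron; each sp² =N– keeps its lone pair in-plane and puts one electron into the π system; the selenium donates one lone pair from its p orbital — every position has a p orbital, so the cyclic π system is continuous.
Adding the contributions, 4 × 2 = 8 from the double-bond units + 2 from the Se atom = 10.
That gives a 4n+2 count (10, n = 2).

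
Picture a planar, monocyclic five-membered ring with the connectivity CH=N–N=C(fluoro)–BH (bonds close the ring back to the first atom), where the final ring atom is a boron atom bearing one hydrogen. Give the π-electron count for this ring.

4

Check conjugation: the double-bond atoms are sp², each contributing one p electron; the doubly-bonded nitrogens are pyridine-type — their lone pairs lie in the ring plane, leaving one electron in the p orbital; the boron has an empty p orbital — every position has a p orbital, so the cyclic π system is continuous.
Adding the contributions, 2 × 2 = 4 from the double-bond units + 0 from the BH atom = 4.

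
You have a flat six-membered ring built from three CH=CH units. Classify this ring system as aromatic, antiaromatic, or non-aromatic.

Every ring atom contributes a p orbital perpendicular to the ring (every atom in a ring double bond is sp² and brings one electron to the p orbital), so the π system is cyclic and fully conjugated.
π-electron count: 3 × 2 = 6 from the 3 double-bond units.
Since 6 = 4·1 + 2, the ring meets the 4n+2 criterion.
(The species described is benzene.)

Aromatic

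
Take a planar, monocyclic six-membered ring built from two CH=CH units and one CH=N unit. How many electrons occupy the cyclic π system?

6

Every ring atom contributes a p orbital perpendicular to the ring (each doubly-bonded ring atom is sp² with one p-orbital electron; the doubly-bonded nitrogens are pyridine-type — their lone pairs lie in the ring plane, leaving one electron in the p orbital), so the π system is cyclic and fully conjugated.
Counting π electrons: 3 × 2 = 6 from the 3 double-bond units.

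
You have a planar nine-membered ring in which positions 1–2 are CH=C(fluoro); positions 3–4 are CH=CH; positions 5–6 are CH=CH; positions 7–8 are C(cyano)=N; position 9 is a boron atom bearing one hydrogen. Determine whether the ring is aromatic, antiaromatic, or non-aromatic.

Every ring atom contributes a p orbital perpendicular to the ring (every atom in a ring double bond is sp² and brings one electron to the p orbital; the doubly-bonded nitrogens are pyridine-type — their lone pairs lie in the ring plane, leaving one electron in the p orbital; the boron has an empty p orbital), so the π system is cyclic and fully conjugated.
π-electron count: 4 × 2 = 8 from the double-bond units + 0 from the BH atom = 8.
8 = 4(2); a planar, fully conjugated 4n system is antiaromatic.

Antiaromatic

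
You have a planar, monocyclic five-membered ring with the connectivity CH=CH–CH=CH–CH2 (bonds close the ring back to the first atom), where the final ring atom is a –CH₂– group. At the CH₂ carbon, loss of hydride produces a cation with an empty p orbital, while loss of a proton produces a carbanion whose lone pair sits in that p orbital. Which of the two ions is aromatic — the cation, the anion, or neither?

The anion

Once that carbon is sp², every ring atom has a p orbital and both ions are fully conjugated.
Cation: 2 × 2 + 0 = 4 π electrons → 4(1), antiaromatic.
Anion: 2 × 2 + 2 = 6 π electrons → 4(1)+2, aromatic.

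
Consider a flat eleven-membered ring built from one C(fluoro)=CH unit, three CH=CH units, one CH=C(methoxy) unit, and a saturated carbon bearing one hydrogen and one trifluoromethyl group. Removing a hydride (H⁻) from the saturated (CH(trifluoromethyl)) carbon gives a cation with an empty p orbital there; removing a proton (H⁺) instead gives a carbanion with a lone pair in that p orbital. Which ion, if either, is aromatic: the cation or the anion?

The cation

Once that carbon is sp², every ring atom has a p orbital and both ions are fully conjugated.
Cation: 5 × 2 + 0 = 10 π electrons → 4(2)+2, aromatic.
Anion: 5 × 2 + 2 = 12 π electrons → 4(3), antiaromatic.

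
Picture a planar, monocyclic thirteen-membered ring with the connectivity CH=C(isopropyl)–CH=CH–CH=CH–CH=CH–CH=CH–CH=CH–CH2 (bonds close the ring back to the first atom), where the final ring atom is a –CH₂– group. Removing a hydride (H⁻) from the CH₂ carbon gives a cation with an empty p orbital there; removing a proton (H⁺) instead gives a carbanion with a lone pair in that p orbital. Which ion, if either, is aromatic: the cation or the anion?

The anion

Both ions have a continuous loop of p orbitals — each ring atom is sp².
Cation: 6 × 2 + 0 = 12 π electrons → 4(3), antiaromatic.
Anion: 6 × 2 + 2 = 14 π electrons → 4(3)+2, aromatic.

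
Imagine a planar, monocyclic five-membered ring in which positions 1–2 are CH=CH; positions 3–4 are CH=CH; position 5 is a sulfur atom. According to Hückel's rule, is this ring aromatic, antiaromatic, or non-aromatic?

Aromatic

All ring atoms are sp² and supply a p orbital to the ring (the double-bond atoms are sp², each contributing one p electron; the sulfur donates one lone pair from its p orbital); the conjugation is uninterrupted.
Counting π electrons: 2 × 2 = 4 from the double-bond units + 2 from the S atom = 6.
Since 6 = 4·1 + 2, the ring meets the 4n+2 criterion.
(This ring is thiophene.)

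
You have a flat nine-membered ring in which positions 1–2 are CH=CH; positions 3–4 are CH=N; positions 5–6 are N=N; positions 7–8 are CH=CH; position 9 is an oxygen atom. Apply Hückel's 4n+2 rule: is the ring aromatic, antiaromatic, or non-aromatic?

Aromatic

Check conjugation: the double-bond atoms are sp², each contributing one p electron; each sp² =N– keeps its lone pair in-plane and puts one electron into the π system; the oxygen donates one lone pair from its p orbital — every position has a p orbital, so the cyclic π system is continuous.
Tallying contributions gives 4 × 2 = 8 from the double-bond units + 2 from the O atom = 10.
Since 10 = 4·2 + 2, the ring meets the 4n+2 criterion.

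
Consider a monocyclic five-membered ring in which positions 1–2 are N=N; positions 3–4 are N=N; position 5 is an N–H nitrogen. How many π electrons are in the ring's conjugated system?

6

Check conjugation: every atom in a ring double bond is sp² and brings one electron to the p orbital; each =N– nitrogen is pyridine-type (lone pair in the sp² plane, one electron in the p orbital); the pyrrole-type nitrogen donates its lone pair from the p orbital — every position has a p orbital, so the cyclic π system is continuous.
π-electron count: 2 × 2 = 4 from the double-bond units + 2 from the NH atom = 6.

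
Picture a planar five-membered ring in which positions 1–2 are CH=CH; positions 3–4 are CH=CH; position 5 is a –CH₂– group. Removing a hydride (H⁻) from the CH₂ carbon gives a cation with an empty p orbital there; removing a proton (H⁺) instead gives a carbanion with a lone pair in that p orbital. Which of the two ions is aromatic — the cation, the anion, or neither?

Once that carbon is sp², every ring atom has a p orbital and both ions are fully conjugated.
Cation: 2 × 2 + 0 = 4 π electrons → 4(1), antiaromatic.
Anion: 2 × 2 + 2 = 6 π electrons → 4(1)+2, aromatic.

The anion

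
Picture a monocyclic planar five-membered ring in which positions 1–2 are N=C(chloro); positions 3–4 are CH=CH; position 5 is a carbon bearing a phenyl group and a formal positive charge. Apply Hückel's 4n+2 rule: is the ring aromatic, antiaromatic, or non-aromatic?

The p orbitals form a continuous loop: the double-bond atoms are sp², each contributing one p electron; each =N– nitrogen is pyridine-type (lone pair in the sp² plane, one electron in the p orbital); the carbocation has an empty p orbital. The ring is fully conjugated.
π-electron count: 2 × 2 = 4 from the double-bond units + 0 from the C(phenyl)(+) atom = 4.
4 is a 4n count (n = 1), so the planar conjugated ring is antiaromatic.

Antiaromatic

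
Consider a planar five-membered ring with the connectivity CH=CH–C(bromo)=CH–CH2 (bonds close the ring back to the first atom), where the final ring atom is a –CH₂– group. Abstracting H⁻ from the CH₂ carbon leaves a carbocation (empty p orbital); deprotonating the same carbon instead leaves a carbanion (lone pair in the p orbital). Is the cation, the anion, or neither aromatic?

In both ions every ring atom is sp² and contributes a p orbital, so both rings are fully conjugated.
Cation: 2 × 2 + 0 = 4 π electrons → 4(1), antiaromatic.
Anion: 2 × 2 + 2 = 6 π electrons → 4(1)+2, aromatic.

The anion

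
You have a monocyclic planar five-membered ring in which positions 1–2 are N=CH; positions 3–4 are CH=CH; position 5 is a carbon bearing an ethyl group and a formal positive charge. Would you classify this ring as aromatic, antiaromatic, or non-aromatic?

Antiaromatic

All ring atoms are sp² and supply a p orbital to the ring (every atom in a ring double bond is sp² and brings one electron to the p orbital; each =N– nitrogen is pyridine-type (lone pair in the sp² plane, one electron in the p orbital); the carbocation has an empty p orbital); the conjugation is uninterrupted.
Adding the contributions, 2 × 2 = 4 from the double-bond units + 0 from the C(ethyl)(+) atom = 4.
With 4 = 4·1 π electrons, Hückel's rule classifies the planar ring as antiaromatic.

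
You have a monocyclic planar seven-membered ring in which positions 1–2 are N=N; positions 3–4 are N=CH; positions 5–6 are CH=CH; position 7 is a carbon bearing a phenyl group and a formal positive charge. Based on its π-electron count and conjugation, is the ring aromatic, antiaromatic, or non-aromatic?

The p orbitals form a continuous loop: each doubly-bonded ring atom is sp² with one p-orbital electron; each sp² =N– keeps its lone pair in-plane and puts one electron into the π system; the carbocation has an empty p orbital. The ring is fully conjugated.
Counting π electrons: 3 × 2 = 6 from the double-bond units + 0 from the C(phenyl)(+) atom = 6.
Since 6 = 4·1 + 2, the ring meets the 4n+2 criterion.

Aromatic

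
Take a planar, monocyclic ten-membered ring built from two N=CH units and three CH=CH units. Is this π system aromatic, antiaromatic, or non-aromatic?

Every ring atom contributes a p orbital perpendicular to the ring (every atom in a ring double bond is sp² and brings one electron to the p orbital; each =N– nitrogen is pyridine-type (lone pair in the sp² plane, one electron in the p orbital)), so the π system is cyclic and fully conjugated.
Counting π electrons: 5 × 2 = 10 from the 5 double-bond units.
Since 10 = 4·2 + 2, the ring meets the 4n+2 criterion.

Aromatic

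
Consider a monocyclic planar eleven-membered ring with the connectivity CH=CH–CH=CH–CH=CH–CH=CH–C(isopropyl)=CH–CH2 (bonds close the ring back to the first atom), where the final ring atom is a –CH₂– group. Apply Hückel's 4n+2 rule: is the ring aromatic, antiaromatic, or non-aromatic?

Non-aromatic

The CH2 position has four σ bonds — the tetrahedral CH₂ carbon is sp³ and has no p orbital in the ring π system — so the cyclic conjugation is interrupted.
A ring that is not fully conjugated cannot be aromatic or antiaromatic regardless of its π-electron count.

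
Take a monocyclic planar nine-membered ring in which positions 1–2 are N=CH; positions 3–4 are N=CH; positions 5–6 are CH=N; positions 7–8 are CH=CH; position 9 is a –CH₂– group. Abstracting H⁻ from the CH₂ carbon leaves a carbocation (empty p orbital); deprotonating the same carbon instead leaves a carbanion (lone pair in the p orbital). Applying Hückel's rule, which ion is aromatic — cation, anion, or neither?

The anion

In either ion the ring is fully conjugated: every atom, including the new sp² carbon, supplies a p orbital.
Cation: 4 × 2 + 0 = 8 π electrons → 4(2), antiaromatic.
Anion: 4 × 2 + 2 = 10 π electrons → 4(2)+2, aromatic.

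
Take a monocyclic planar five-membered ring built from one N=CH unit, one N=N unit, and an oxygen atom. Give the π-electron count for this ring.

All ring atoms are sp² and supply a p orbital to the ring (every atom in a ring double bond is sp² and brings one electron to the p orbital; each sp² =N– keeps its lone pair in-plane and puts one electron into the π system; the oxygen donates one lone pair from its p orbital); the conjugation is uninterrupted.
Tallying contributions gives 2 × 2 = 4 from the double-bond units + 2 from the O atom = 6.

6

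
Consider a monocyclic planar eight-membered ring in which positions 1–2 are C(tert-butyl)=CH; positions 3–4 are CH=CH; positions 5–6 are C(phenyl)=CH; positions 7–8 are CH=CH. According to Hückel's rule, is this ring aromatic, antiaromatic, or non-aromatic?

All ring atoms are sp² and supply a p orbital to the ring (each doubly-bonded ring atom is sp² with one p-orbital electron); the conjugation is uninterrupted.
Adding the contributions, 4 × 2 = 8 from the 4 double-bond units.
8 = 4(2); a planar, fully conjugated 4n system is antiaromatic.

Antiaromatic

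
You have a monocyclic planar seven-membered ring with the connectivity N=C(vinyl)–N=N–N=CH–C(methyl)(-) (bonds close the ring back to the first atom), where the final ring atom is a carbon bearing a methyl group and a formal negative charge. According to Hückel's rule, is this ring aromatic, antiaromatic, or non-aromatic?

Antiaromatic

The p orbitals form a continuous loop: every atom in a ring double bond is sp² and brings one electron to the p orbital; the doubly-bonded nitrogens are pyridine-type — their lone pairs lie in the ring plane, leaving one electron in the p orbital; the carbanion's lone pair occupies the p orbital. The ring is fully conjugated.
Tallying contributions gives 3 × 2 = 6 from the double-bond units + 2 from the C(methyl)(-) atom = 8.
8 = 4(2); a planar, fully conjugated 4n system is antiaromatic.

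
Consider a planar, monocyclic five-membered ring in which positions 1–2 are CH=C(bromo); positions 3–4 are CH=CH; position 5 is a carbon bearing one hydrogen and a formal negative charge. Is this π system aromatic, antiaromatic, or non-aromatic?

Aromatic

Every ring atom contributes a p orbital perpendicular to the ring (every atom in a ring double bond is sp² and brings one electron to the p orbital; the carbanion's lone pair occupies the p orbital), so the π system is cyclic and fully conjugated.
Counting π electrons: 2 × 2 = 4 from the double-bond units + 2 from the CH(-) atom = 6.
With 6 π electrons (n = 1), the Hückel 4n+2 condition holds.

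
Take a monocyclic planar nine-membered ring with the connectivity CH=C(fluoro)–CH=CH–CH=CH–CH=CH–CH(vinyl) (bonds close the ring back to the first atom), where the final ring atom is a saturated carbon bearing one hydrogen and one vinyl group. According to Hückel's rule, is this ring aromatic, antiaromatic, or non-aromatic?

Non-aromatic

The CH(vinyl) position has four σ bonds — that saturated carbon is sp³ and has no p orbital in the ring π system — so the cyclic conjugation is interrupted.
Without a continuous loop of overlapping p orbitals the Hückel electron count never comes into play.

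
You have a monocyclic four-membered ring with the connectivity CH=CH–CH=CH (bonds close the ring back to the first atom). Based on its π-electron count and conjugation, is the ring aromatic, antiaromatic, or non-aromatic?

All ring atoms are sp² and supply a p orbital to the ring (each doubly-bonded ring atom is sp² with one p-orbital electron); the conjugation is uninterrupted.
Tallying contributions gives 2 × 2 = 4 from the 2 double-bond units.
With 4 = 4·1 π electrons, Hückel's rule classifies the planar ring as antiaromatic.

Antiaromatic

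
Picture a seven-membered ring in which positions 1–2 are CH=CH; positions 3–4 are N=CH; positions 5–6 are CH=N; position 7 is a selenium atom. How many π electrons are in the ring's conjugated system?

8

Every ring atom contributes a p orbital perpendicular to the ring (each doubly-bonded ring atom is sp² with one p-orbital electron; each sp² =N– keeps its lone pair in-plane and puts one electron into the π system; the selenium donates one lone pair from its p orbital), so the π system is cyclic and fully conjugated.
Tallying contributions gives 3 × 2 = 6 from the double-bond units + 2 from the Se atom = 8.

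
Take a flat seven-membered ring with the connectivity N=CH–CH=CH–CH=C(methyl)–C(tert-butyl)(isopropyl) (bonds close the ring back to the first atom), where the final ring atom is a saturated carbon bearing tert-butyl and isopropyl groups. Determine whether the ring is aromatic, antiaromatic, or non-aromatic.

Non-aromatic

The C(tert-butyl)(isopropyl) carbon is saturated: that saturated carbon is sp³ and has no p orbital in the ring π system. Conjugation is not continuous around the ring.
A ring that is not fully conjugated cannot be aromatic or antiaromatic regardless of its π-electron count.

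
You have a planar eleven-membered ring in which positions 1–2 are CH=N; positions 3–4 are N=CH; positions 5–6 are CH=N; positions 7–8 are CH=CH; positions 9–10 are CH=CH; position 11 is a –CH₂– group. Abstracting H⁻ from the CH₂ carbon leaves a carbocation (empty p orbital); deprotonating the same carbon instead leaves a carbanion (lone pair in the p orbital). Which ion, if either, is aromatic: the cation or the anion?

The cation

Both ions have a continuous loop of p orbitals — each ring atom is sp².
Cation: 5 × 2 + 0 = 10 π electrons → 4(2)+2, aromatic.
Anion: 5 × 2 + 2 = 12 π electrons → 4(3), antiaromatic.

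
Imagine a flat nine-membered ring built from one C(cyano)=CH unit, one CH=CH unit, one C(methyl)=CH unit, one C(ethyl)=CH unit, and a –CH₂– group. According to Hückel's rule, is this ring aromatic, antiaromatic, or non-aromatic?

The CH2 position has four σ bonds — the tetrahedral CH₂ carbon is sp³ and has no p orbital in the ring π system — so the cyclic conjugation is interrupted.
A ring that is not fully conjugated cannot be aromatic or antiaromatic regardless of its π-electron count.

Non-aromatic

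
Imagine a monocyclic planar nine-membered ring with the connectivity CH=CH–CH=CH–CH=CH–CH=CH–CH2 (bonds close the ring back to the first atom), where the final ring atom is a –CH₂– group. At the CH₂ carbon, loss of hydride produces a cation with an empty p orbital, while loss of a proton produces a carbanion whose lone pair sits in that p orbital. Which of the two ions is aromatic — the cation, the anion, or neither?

In both ions every ring atom is sp² and contributes a p orbital, so both rings are fully conjugated.
Cation: 4 × 2 + 0 = 8 π electrons → 4(2), antiaromatic.
Anion: 4 × 2 + 2 = 10 π electrons → 4(2)+2, aromatic.

The anion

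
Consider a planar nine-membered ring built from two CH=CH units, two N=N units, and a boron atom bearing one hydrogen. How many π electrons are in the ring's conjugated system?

8

The p orbitals form a continuous loop: the double-bond atoms are sp², each contributing one p electron; each sp² =N– keeps its lone pair in-plane and puts one electron into the π system; the boron has an empty p orbital. The ring is fully conjugated.
Counting π electrons: 4 × 2 = 8 from the double-bond units + 0 from the BH atom = 8.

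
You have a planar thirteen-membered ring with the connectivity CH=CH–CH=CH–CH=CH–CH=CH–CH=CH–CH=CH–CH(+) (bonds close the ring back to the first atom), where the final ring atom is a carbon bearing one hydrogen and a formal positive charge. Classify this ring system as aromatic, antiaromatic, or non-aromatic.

Antiaromatic

Check conjugation: every atom in a ring double bond is sp² and brings one electron to the p orbital; the carbocation has an empty p orbital — every position has a p orbital, so the cyclic π system is continuous.
Tallying contributions gives 6 × 2 = 12 from the double-bond units + 0 from the CH(+) atom = 12.
12 is a 4n count (n = 3), so the planar conjugated ring is antiaromatic.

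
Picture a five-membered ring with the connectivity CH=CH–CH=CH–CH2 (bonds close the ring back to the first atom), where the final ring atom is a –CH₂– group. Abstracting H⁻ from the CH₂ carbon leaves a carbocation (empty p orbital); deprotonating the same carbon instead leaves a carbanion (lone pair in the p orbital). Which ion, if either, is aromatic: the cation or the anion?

In either ion the ring is fully conjugated: every atom, including the new sp² carbon, supplies a p orbital.
Cation: 2 × 2 + 0 = 4 π electrons → 4(1), antiaromatic.
Anion: 2 × 2 + 2 = 6 π electrons → 4(1)+2, aromatic.

The anion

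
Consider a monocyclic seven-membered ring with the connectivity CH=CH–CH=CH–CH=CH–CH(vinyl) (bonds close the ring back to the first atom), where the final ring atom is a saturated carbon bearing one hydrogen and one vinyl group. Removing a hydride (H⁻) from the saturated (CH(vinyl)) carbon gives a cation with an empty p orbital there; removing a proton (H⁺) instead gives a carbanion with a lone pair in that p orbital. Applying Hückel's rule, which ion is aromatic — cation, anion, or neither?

In both ions every ring atom is sp² and contributes a p orbital, so both rings are fully conjugated.
Cation: 3 × 2 + 0 = 6 π electrons → 4(1)+2, aromatic.
Anion: 3 × 2 + 2 = 8 π electrons → 4(2), antiaromatic.

The cation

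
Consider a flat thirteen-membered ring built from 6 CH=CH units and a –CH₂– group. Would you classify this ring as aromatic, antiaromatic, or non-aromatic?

Non-aromatic

The CH2 carbon is saturated: the tetrahedral CH₂ carbon is sp³ and has no p orbital in the ring π system. Conjugation is not continuous around the ring.
Broken conjugation rules out both aromaticity and antiaromaticity.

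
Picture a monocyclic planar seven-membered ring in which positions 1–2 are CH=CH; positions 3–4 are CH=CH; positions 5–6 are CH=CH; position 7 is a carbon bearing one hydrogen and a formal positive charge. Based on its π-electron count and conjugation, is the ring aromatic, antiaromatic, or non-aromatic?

The p orbitals form a continuous loop: the double-bond atoms are sp², each contributing one p electron; the carbocation has an empty p orbital. The ring is fully conjugated.
π-electron count: 3 × 2 = 6 from the double-bond units + 0 from the CH(+) atom = 6.
6 = 4(1) + 2, which satisfies Hückel's 4n+2 rule.
(The species described is the tropylium cation.)

Aromatic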